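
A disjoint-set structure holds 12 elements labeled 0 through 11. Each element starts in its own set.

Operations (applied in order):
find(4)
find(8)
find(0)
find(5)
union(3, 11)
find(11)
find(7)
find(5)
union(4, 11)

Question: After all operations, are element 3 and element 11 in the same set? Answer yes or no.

Answer: yes

Derivation:
Step 1: find(4) -> no change; set of 4 is {4}
Step 2: find(8) -> no change; set of 8 is {8}
Step 3: find(0) -> no change; set of 0 is {0}
Step 4: find(5) -> no change; set of 5 is {5}
Step 5: union(3, 11) -> merged; set of 3 now {3, 11}
Step 6: find(11) -> no change; set of 11 is {3, 11}
Step 7: find(7) -> no change; set of 7 is {7}
Step 8: find(5) -> no change; set of 5 is {5}
Step 9: union(4, 11) -> merged; set of 4 now {3, 4, 11}
Set of 3: {3, 4, 11}; 11 is a member.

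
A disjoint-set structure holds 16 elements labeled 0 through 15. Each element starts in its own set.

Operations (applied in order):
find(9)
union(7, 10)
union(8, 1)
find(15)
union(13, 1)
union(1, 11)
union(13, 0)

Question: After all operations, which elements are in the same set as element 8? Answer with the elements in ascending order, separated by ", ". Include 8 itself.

Step 1: find(9) -> no change; set of 9 is {9}
Step 2: union(7, 10) -> merged; set of 7 now {7, 10}
Step 3: union(8, 1) -> merged; set of 8 now {1, 8}
Step 4: find(15) -> no change; set of 15 is {15}
Step 5: union(13, 1) -> merged; set of 13 now {1, 8, 13}
Step 6: union(1, 11) -> merged; set of 1 now {1, 8, 11, 13}
Step 7: union(13, 0) -> merged; set of 13 now {0, 1, 8, 11, 13}
Component of 8: {0, 1, 8, 11, 13}

Answer: 0, 1, 8, 11, 13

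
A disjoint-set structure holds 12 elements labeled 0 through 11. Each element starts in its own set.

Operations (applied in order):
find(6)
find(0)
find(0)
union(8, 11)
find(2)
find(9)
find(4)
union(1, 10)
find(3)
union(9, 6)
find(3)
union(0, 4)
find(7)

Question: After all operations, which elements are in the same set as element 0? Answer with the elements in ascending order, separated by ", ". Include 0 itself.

Step 1: find(6) -> no change; set of 6 is {6}
Step 2: find(0) -> no change; set of 0 is {0}
Step 3: find(0) -> no change; set of 0 is {0}
Step 4: union(8, 11) -> merged; set of 8 now {8, 11}
Step 5: find(2) -> no change; set of 2 is {2}
Step 6: find(9) -> no change; set of 9 is {9}
Step 7: find(4) -> no change; set of 4 is {4}
Step 8: union(1, 10) -> merged; set of 1 now {1, 10}
Step 9: find(3) -> no change; set of 3 is {3}
Step 10: union(9, 6) -> merged; set of 9 now {6, 9}
Step 11: find(3) -> no change; set of 3 is {3}
Step 12: union(0, 4) -> merged; set of 0 now {0, 4}
Step 13: find(7) -> no change; set of 7 is {7}
Component of 0: {0, 4}

Answer: 0, 4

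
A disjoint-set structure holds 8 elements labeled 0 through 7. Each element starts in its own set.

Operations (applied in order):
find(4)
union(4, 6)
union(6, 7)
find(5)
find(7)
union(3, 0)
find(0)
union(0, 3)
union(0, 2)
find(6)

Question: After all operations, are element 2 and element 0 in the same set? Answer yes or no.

Answer: yes

Derivation:
Step 1: find(4) -> no change; set of 4 is {4}
Step 2: union(4, 6) -> merged; set of 4 now {4, 6}
Step 3: union(6, 7) -> merged; set of 6 now {4, 6, 7}
Step 4: find(5) -> no change; set of 5 is {5}
Step 5: find(7) -> no change; set of 7 is {4, 6, 7}
Step 6: union(3, 0) -> merged; set of 3 now {0, 3}
Step 7: find(0) -> no change; set of 0 is {0, 3}
Step 8: union(0, 3) -> already same set; set of 0 now {0, 3}
Step 9: union(0, 2) -> merged; set of 0 now {0, 2, 3}
Step 10: find(6) -> no change; set of 6 is {4, 6, 7}
Set of 2: {0, 2, 3}; 0 is a member.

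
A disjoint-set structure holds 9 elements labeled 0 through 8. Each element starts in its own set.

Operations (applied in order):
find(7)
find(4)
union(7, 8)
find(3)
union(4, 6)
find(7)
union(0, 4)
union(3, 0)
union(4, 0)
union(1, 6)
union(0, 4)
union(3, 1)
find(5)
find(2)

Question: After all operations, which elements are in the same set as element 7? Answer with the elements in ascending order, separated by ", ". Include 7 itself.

Answer: 7, 8

Derivation:
Step 1: find(7) -> no change; set of 7 is {7}
Step 2: find(4) -> no change; set of 4 is {4}
Step 3: union(7, 8) -> merged; set of 7 now {7, 8}
Step 4: find(3) -> no change; set of 3 is {3}
Step 5: union(4, 6) -> merged; set of 4 now {4, 6}
Step 6: find(7) -> no change; set of 7 is {7, 8}
Step 7: union(0, 4) -> merged; set of 0 now {0, 4, 6}
Step 8: union(3, 0) -> merged; set of 3 now {0, 3, 4, 6}
Step 9: union(4, 0) -> already same set; set of 4 now {0, 3, 4, 6}
Step 10: union(1, 6) -> merged; set of 1 now {0, 1, 3, 4, 6}
Step 11: union(0, 4) -> already same set; set of 0 now {0, 1, 3, 4, 6}
Step 12: union(3, 1) -> already same set; set of 3 now {0, 1, 3, 4, 6}
Step 13: find(5) -> no change; set of 5 is {5}
Step 14: find(2) -> no change; set of 2 is {2}
Component of 7: {7, 8}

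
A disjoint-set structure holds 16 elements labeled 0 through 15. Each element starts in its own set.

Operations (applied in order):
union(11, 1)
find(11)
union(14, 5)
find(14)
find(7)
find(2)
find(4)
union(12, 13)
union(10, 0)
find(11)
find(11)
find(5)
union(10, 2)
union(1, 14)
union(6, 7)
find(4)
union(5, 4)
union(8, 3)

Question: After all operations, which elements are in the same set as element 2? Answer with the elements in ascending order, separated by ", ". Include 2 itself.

Answer: 0, 2, 10

Derivation:
Step 1: union(11, 1) -> merged; set of 11 now {1, 11}
Step 2: find(11) -> no change; set of 11 is {1, 11}
Step 3: union(14, 5) -> merged; set of 14 now {5, 14}
Step 4: find(14) -> no change; set of 14 is {5, 14}
Step 5: find(7) -> no change; set of 7 is {7}
Step 6: find(2) -> no change; set of 2 is {2}
Step 7: find(4) -> no change; set of 4 is {4}
Step 8: union(12, 13) -> merged; set of 12 now {12, 13}
Step 9: union(10, 0) -> merged; set of 10 now {0, 10}
Step 10: find(11) -> no change; set of 11 is {1, 11}
Step 11: find(11) -> no change; set of 11 is {1, 11}
Step 12: find(5) -> no change; set of 5 is {5, 14}
Step 13: union(10, 2) -> merged; set of 10 now {0, 2, 10}
Step 14: union(1, 14) -> merged; set of 1 now {1, 5, 11, 14}
Step 15: union(6, 7) -> merged; set of 6 now {6, 7}
Step 16: find(4) -> no change; set of 4 is {4}
Step 17: union(5, 4) -> merged; set of 5 now {1, 4, 5, 11, 14}
Step 18: union(8, 3) -> merged; set of 8 now {3, 8}
Component of 2: {0, 2, 10}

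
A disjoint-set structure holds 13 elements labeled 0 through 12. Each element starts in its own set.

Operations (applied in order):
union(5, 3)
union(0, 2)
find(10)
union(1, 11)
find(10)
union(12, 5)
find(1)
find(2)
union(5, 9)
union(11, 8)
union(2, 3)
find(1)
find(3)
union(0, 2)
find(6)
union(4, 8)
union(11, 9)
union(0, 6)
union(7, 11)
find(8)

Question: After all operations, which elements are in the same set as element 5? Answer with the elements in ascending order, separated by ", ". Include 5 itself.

Step 1: union(5, 3) -> merged; set of 5 now {3, 5}
Step 2: union(0, 2) -> merged; set of 0 now {0, 2}
Step 3: find(10) -> no change; set of 10 is {10}
Step 4: union(1, 11) -> merged; set of 1 now {1, 11}
Step 5: find(10) -> no change; set of 10 is {10}
Step 6: union(12, 5) -> merged; set of 12 now {3, 5, 12}
Step 7: find(1) -> no change; set of 1 is {1, 11}
Step 8: find(2) -> no change; set of 2 is {0, 2}
Step 9: union(5, 9) -> merged; set of 5 now {3, 5, 9, 12}
Step 10: union(11, 8) -> merged; set of 11 now {1, 8, 11}
Step 11: union(2, 3) -> merged; set of 2 now {0, 2, 3, 5, 9, 12}
Step 12: find(1) -> no change; set of 1 is {1, 8, 11}
Step 13: find(3) -> no change; set of 3 is {0, 2, 3, 5, 9, 12}
Step 14: union(0, 2) -> already same set; set of 0 now {0, 2, 3, 5, 9, 12}
Step 15: find(6) -> no change; set of 6 is {6}
Step 16: union(4, 8) -> merged; set of 4 now {1, 4, 8, 11}
Step 17: union(11, 9) -> merged; set of 11 now {0, 1, 2, 3, 4, 5, 8, 9, 11, 12}
Step 18: union(0, 6) -> merged; set of 0 now {0, 1, 2, 3, 4, 5, 6, 8, 9, 11, 12}
Step 19: union(7, 11) -> merged; set of 7 now {0, 1, 2, 3, 4, 5, 6, 7, 8, 9, 11, 12}
Step 20: find(8) -> no change; set of 8 is {0, 1, 2, 3, 4, 5, 6, 7, 8, 9, 11, 12}
Component of 5: {0, 1, 2, 3, 4, 5, 6, 7, 8, 9, 11, 12}

Answer: 0, 1, 2, 3, 4, 5, 6, 7, 8, 9, 11, 12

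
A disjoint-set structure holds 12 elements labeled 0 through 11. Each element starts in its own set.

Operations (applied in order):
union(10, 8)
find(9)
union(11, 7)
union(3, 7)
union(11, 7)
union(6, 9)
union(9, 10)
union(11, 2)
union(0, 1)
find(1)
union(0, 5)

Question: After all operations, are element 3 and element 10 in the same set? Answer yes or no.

Step 1: union(10, 8) -> merged; set of 10 now {8, 10}
Step 2: find(9) -> no change; set of 9 is {9}
Step 3: union(11, 7) -> merged; set of 11 now {7, 11}
Step 4: union(3, 7) -> merged; set of 3 now {3, 7, 11}
Step 5: union(11, 7) -> already same set; set of 11 now {3, 7, 11}
Step 6: union(6, 9) -> merged; set of 6 now {6, 9}
Step 7: union(9, 10) -> merged; set of 9 now {6, 8, 9, 10}
Step 8: union(11, 2) -> merged; set of 11 now {2, 3, 7, 11}
Step 9: union(0, 1) -> merged; set of 0 now {0, 1}
Step 10: find(1) -> no change; set of 1 is {0, 1}
Step 11: union(0, 5) -> merged; set of 0 now {0, 1, 5}
Set of 3: {2, 3, 7, 11}; 10 is not a member.

Answer: no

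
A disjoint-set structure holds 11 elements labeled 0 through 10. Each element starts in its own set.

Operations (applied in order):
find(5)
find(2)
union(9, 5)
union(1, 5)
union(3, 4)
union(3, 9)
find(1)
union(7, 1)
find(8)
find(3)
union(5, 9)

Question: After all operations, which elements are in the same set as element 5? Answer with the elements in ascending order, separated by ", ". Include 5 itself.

Answer: 1, 3, 4, 5, 7, 9

Derivation:
Step 1: find(5) -> no change; set of 5 is {5}
Step 2: find(2) -> no change; set of 2 is {2}
Step 3: union(9, 5) -> merged; set of 9 now {5, 9}
Step 4: union(1, 5) -> merged; set of 1 now {1, 5, 9}
Step 5: union(3, 4) -> merged; set of 3 now {3, 4}
Step 6: union(3, 9) -> merged; set of 3 now {1, 3, 4, 5, 9}
Step 7: find(1) -> no change; set of 1 is {1, 3, 4, 5, 9}
Step 8: union(7, 1) -> merged; set of 7 now {1, 3, 4, 5, 7, 9}
Step 9: find(8) -> no change; set of 8 is {8}
Step 10: find(3) -> no change; set of 3 is {1, 3, 4, 5, 7, 9}
Step 11: union(5, 9) -> already same set; set of 5 now {1, 3, 4, 5, 7, 9}
Component of 5: {1, 3, 4, 5, 7, 9}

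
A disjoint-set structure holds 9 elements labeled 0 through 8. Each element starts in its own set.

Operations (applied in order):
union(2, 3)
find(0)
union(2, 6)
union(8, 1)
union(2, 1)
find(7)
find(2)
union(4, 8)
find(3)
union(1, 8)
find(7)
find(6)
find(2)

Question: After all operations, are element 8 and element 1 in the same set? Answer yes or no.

Step 1: union(2, 3) -> merged; set of 2 now {2, 3}
Step 2: find(0) -> no change; set of 0 is {0}
Step 3: union(2, 6) -> merged; set of 2 now {2, 3, 6}
Step 4: union(8, 1) -> merged; set of 8 now {1, 8}
Step 5: union(2, 1) -> merged; set of 2 now {1, 2, 3, 6, 8}
Step 6: find(7) -> no change; set of 7 is {7}
Step 7: find(2) -> no change; set of 2 is {1, 2, 3, 6, 8}
Step 8: union(4, 8) -> merged; set of 4 now {1, 2, 3, 4, 6, 8}
Step 9: find(3) -> no change; set of 3 is {1, 2, 3, 4, 6, 8}
Step 10: union(1, 8) -> already same set; set of 1 now {1, 2, 3, 4, 6, 8}
Step 11: find(7) -> no change; set of 7 is {7}
Step 12: find(6) -> no change; set of 6 is {1, 2, 3, 4, 6, 8}
Step 13: find(2) -> no change; set of 2 is {1, 2, 3, 4, 6, 8}
Set of 8: {1, 2, 3, 4, 6, 8}; 1 is a member.

Answer: yes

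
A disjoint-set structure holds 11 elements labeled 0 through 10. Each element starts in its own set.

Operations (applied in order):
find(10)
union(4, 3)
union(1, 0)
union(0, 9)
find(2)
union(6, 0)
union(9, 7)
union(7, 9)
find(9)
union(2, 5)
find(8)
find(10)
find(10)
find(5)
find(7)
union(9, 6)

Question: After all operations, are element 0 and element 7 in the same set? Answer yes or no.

Step 1: find(10) -> no change; set of 10 is {10}
Step 2: union(4, 3) -> merged; set of 4 now {3, 4}
Step 3: union(1, 0) -> merged; set of 1 now {0, 1}
Step 4: union(0, 9) -> merged; set of 0 now {0, 1, 9}
Step 5: find(2) -> no change; set of 2 is {2}
Step 6: union(6, 0) -> merged; set of 6 now {0, 1, 6, 9}
Step 7: union(9, 7) -> merged; set of 9 now {0, 1, 6, 7, 9}
Step 8: union(7, 9) -> already same set; set of 7 now {0, 1, 6, 7, 9}
Step 9: find(9) -> no change; set of 9 is {0, 1, 6, 7, 9}
Step 10: union(2, 5) -> merged; set of 2 now {2, 5}
Step 11: find(8) -> no change; set of 8 is {8}
Step 12: find(10) -> no change; set of 10 is {10}
Step 13: find(10) -> no change; set of 10 is {10}
Step 14: find(5) -> no change; set of 5 is {2, 5}
Step 15: find(7) -> no change; set of 7 is {0, 1, 6, 7, 9}
Step 16: union(9, 6) -> already same set; set of 9 now {0, 1, 6, 7, 9}
Set of 0: {0, 1, 6, 7, 9}; 7 is a member.

Answer: yes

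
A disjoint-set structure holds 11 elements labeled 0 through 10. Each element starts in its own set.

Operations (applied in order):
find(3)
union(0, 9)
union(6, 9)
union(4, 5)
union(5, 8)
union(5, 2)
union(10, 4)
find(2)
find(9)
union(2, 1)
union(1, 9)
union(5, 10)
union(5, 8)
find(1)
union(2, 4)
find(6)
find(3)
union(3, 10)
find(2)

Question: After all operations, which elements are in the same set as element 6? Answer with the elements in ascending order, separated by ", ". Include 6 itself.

Answer: 0, 1, 2, 3, 4, 5, 6, 8, 9, 10

Derivation:
Step 1: find(3) -> no change; set of 3 is {3}
Step 2: union(0, 9) -> merged; set of 0 now {0, 9}
Step 3: union(6, 9) -> merged; set of 6 now {0, 6, 9}
Step 4: union(4, 5) -> merged; set of 4 now {4, 5}
Step 5: union(5, 8) -> merged; set of 5 now {4, 5, 8}
Step 6: union(5, 2) -> merged; set of 5 now {2, 4, 5, 8}
Step 7: union(10, 4) -> merged; set of 10 now {2, 4, 5, 8, 10}
Step 8: find(2) -> no change; set of 2 is {2, 4, 5, 8, 10}
Step 9: find(9) -> no change; set of 9 is {0, 6, 9}
Step 10: union(2, 1) -> merged; set of 2 now {1, 2, 4, 5, 8, 10}
Step 11: union(1, 9) -> merged; set of 1 now {0, 1, 2, 4, 5, 6, 8, 9, 10}
Step 12: union(5, 10) -> already same set; set of 5 now {0, 1, 2, 4, 5, 6, 8, 9, 10}
Step 13: union(5, 8) -> already same set; set of 5 now {0, 1, 2, 4, 5, 6, 8, 9, 10}
Step 14: find(1) -> no change; set of 1 is {0, 1, 2, 4, 5, 6, 8, 9, 10}
Step 15: union(2, 4) -> already same set; set of 2 now {0, 1, 2, 4, 5, 6, 8, 9, 10}
Step 16: find(6) -> no change; set of 6 is {0, 1, 2, 4, 5, 6, 8, 9, 10}
Step 17: find(3) -> no change; set of 3 is {3}
Step 18: union(3, 10) -> merged; set of 3 now {0, 1, 2, 3, 4, 5, 6, 8, 9, 10}
Step 19: find(2) -> no change; set of 2 is {0, 1, 2, 3, 4, 5, 6, 8, 9, 10}
Component of 6: {0, 1, 2, 3, 4, 5, 6, 8, 9, 10}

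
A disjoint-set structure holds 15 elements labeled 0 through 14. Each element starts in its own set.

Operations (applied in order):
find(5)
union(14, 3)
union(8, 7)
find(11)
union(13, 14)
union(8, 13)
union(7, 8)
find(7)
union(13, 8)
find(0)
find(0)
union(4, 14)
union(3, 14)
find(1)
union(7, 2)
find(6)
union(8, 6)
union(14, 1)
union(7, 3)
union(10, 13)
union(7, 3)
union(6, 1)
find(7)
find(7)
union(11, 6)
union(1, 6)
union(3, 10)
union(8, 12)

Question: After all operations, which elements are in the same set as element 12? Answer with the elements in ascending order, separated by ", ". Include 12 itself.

Step 1: find(5) -> no change; set of 5 is {5}
Step 2: union(14, 3) -> merged; set of 14 now {3, 14}
Step 3: union(8, 7) -> merged; set of 8 now {7, 8}
Step 4: find(11) -> no change; set of 11 is {11}
Step 5: union(13, 14) -> merged; set of 13 now {3, 13, 14}
Step 6: union(8, 13) -> merged; set of 8 now {3, 7, 8, 13, 14}
Step 7: union(7, 8) -> already same set; set of 7 now {3, 7, 8, 13, 14}
Step 8: find(7) -> no change; set of 7 is {3, 7, 8, 13, 14}
Step 9: union(13, 8) -> already same set; set of 13 now {3, 7, 8, 13, 14}
Step 10: find(0) -> no change; set of 0 is {0}
Step 11: find(0) -> no change; set of 0 is {0}
Step 12: union(4, 14) -> merged; set of 4 now {3, 4, 7, 8, 13, 14}
Step 13: union(3, 14) -> already same set; set of 3 now {3, 4, 7, 8, 13, 14}
Step 14: find(1) -> no change; set of 1 is {1}
Step 15: union(7, 2) -> merged; set of 7 now {2, 3, 4, 7, 8, 13, 14}
Step 16: find(6) -> no change; set of 6 is {6}
Step 17: union(8, 6) -> merged; set of 8 now {2, 3, 4, 6, 7, 8, 13, 14}
Step 18: union(14, 1) -> merged; set of 14 now {1, 2, 3, 4, 6, 7, 8, 13, 14}
Step 19: union(7, 3) -> already same set; set of 7 now {1, 2, 3, 4, 6, 7, 8, 13, 14}
Step 20: union(10, 13) -> merged; set of 10 now {1, 2, 3, 4, 6, 7, 8, 10, 13, 14}
Step 21: union(7, 3) -> already same set; set of 7 now {1, 2, 3, 4, 6, 7, 8, 10, 13, 14}
Step 22: union(6, 1) -> already same set; set of 6 now {1, 2, 3, 4, 6, 7, 8, 10, 13, 14}
Step 23: find(7) -> no change; set of 7 is {1, 2, 3, 4, 6, 7, 8, 10, 13, 14}
Step 24: find(7) -> no change; set of 7 is {1, 2, 3, 4, 6, 7, 8, 10, 13, 14}
Step 25: union(11, 6) -> merged; set of 11 now {1, 2, 3, 4, 6, 7, 8, 10, 11, 13, 14}
Step 26: union(1, 6) -> already same set; set of 1 now {1, 2, 3, 4, 6, 7, 8, 10, 11, 13, 14}
Step 27: union(3, 10) -> already same set; set of 3 now {1, 2, 3, 4, 6, 7, 8, 10, 11, 13, 14}
Step 28: union(8, 12) -> merged; set of 8 now {1, 2, 3, 4, 6, 7, 8, 10, 11, 12, 13, 14}
Component of 12: {1, 2, 3, 4, 6, 7, 8, 10, 11, 12, 13, 14}

Answer: 1, 2, 3, 4, 6, 7, 8, 10, 11, 12, 13, 14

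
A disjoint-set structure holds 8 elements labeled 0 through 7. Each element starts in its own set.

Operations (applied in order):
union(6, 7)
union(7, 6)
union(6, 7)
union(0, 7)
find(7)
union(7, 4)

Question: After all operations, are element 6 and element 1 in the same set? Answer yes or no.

Answer: no

Derivation:
Step 1: union(6, 7) -> merged; set of 6 now {6, 7}
Step 2: union(7, 6) -> already same set; set of 7 now {6, 7}
Step 3: union(6, 7) -> already same set; set of 6 now {6, 7}
Step 4: union(0, 7) -> merged; set of 0 now {0, 6, 7}
Step 5: find(7) -> no change; set of 7 is {0, 6, 7}
Step 6: union(7, 4) -> merged; set of 7 now {0, 4, 6, 7}
Set of 6: {0, 4, 6, 7}; 1 is not a member.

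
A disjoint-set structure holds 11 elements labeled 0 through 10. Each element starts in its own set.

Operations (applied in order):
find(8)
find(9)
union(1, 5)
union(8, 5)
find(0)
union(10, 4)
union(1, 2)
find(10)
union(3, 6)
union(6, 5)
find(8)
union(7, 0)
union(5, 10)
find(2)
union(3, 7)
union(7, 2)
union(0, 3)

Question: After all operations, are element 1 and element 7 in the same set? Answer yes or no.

Step 1: find(8) -> no change; set of 8 is {8}
Step 2: find(9) -> no change; set of 9 is {9}
Step 3: union(1, 5) -> merged; set of 1 now {1, 5}
Step 4: union(8, 5) -> merged; set of 8 now {1, 5, 8}
Step 5: find(0) -> no change; set of 0 is {0}
Step 6: union(10, 4) -> merged; set of 10 now {4, 10}
Step 7: union(1, 2) -> merged; set of 1 now {1, 2, 5, 8}
Step 8: find(10) -> no change; set of 10 is {4, 10}
Step 9: union(3, 6) -> merged; set of 3 now {3, 6}
Step 10: union(6, 5) -> merged; set of 6 now {1, 2, 3, 5, 6, 8}
Step 11: find(8) -> no change; set of 8 is {1, 2, 3, 5, 6, 8}
Step 12: union(7, 0) -> merged; set of 7 now {0, 7}
Step 13: union(5, 10) -> merged; set of 5 now {1, 2, 3, 4, 5, 6, 8, 10}
Step 14: find(2) -> no change; set of 2 is {1, 2, 3, 4, 5, 6, 8, 10}
Step 15: union(3, 7) -> merged; set of 3 now {0, 1, 2, 3, 4, 5, 6, 7, 8, 10}
Step 16: union(7, 2) -> already same set; set of 7 now {0, 1, 2, 3, 4, 5, 6, 7, 8, 10}
Step 17: union(0, 3) -> already same set; set of 0 now {0, 1, 2, 3, 4, 5, 6, 7, 8, 10}
Set of 1: {0, 1, 2, 3, 4, 5, 6, 7, 8, 10}; 7 is a member.

Answer: yes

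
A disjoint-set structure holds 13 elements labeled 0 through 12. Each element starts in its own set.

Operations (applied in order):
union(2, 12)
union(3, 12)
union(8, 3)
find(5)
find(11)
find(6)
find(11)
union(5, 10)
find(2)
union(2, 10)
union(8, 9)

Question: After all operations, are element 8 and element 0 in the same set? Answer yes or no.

Answer: no

Derivation:
Step 1: union(2, 12) -> merged; set of 2 now {2, 12}
Step 2: union(3, 12) -> merged; set of 3 now {2, 3, 12}
Step 3: union(8, 3) -> merged; set of 8 now {2, 3, 8, 12}
Step 4: find(5) -> no change; set of 5 is {5}
Step 5: find(11) -> no change; set of 11 is {11}
Step 6: find(6) -> no change; set of 6 is {6}
Step 7: find(11) -> no change; set of 11 is {11}
Step 8: union(5, 10) -> merged; set of 5 now {5, 10}
Step 9: find(2) -> no change; set of 2 is {2, 3, 8, 12}
Step 10: union(2, 10) -> merged; set of 2 now {2, 3, 5, 8, 10, 12}
Step 11: union(8, 9) -> merged; set of 8 now {2, 3, 5, 8, 9, 10, 12}
Set of 8: {2, 3, 5, 8, 9, 10, 12}; 0 is not a member.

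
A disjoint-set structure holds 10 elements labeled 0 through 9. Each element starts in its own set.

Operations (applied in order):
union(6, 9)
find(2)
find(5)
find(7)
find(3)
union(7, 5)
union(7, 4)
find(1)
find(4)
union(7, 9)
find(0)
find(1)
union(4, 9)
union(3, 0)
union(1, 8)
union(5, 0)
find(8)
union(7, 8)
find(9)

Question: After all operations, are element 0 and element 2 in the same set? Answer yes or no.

Step 1: union(6, 9) -> merged; set of 6 now {6, 9}
Step 2: find(2) -> no change; set of 2 is {2}
Step 3: find(5) -> no change; set of 5 is {5}
Step 4: find(7) -> no change; set of 7 is {7}
Step 5: find(3) -> no change; set of 3 is {3}
Step 6: union(7, 5) -> merged; set of 7 now {5, 7}
Step 7: union(7, 4) -> merged; set of 7 now {4, 5, 7}
Step 8: find(1) -> no change; set of 1 is {1}
Step 9: find(4) -> no change; set of 4 is {4, 5, 7}
Step 10: union(7, 9) -> merged; set of 7 now {4, 5, 6, 7, 9}
Step 11: find(0) -> no change; set of 0 is {0}
Step 12: find(1) -> no change; set of 1 is {1}
Step 13: union(4, 9) -> already same set; set of 4 now {4, 5, 6, 7, 9}
Step 14: union(3, 0) -> merged; set of 3 now {0, 3}
Step 15: union(1, 8) -> merged; set of 1 now {1, 8}
Step 16: union(5, 0) -> merged; set of 5 now {0, 3, 4, 5, 6, 7, 9}
Step 17: find(8) -> no change; set of 8 is {1, 8}
Step 18: union(7, 8) -> merged; set of 7 now {0, 1, 3, 4, 5, 6, 7, 8, 9}
Step 19: find(9) -> no change; set of 9 is {0, 1, 3, 4, 5, 6, 7, 8, 9}
Set of 0: {0, 1, 3, 4, 5, 6, 7, 8, 9}; 2 is not a member.

Answer: no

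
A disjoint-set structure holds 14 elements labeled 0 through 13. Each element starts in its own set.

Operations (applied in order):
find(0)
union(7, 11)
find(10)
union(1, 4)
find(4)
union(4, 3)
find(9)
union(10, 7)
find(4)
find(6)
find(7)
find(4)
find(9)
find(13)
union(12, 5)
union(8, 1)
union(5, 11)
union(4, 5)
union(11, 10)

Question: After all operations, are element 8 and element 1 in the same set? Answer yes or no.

Step 1: find(0) -> no change; set of 0 is {0}
Step 2: union(7, 11) -> merged; set of 7 now {7, 11}
Step 3: find(10) -> no change; set of 10 is {10}
Step 4: union(1, 4) -> merged; set of 1 now {1, 4}
Step 5: find(4) -> no change; set of 4 is {1, 4}
Step 6: union(4, 3) -> merged; set of 4 now {1, 3, 4}
Step 7: find(9) -> no change; set of 9 is {9}
Step 8: union(10, 7) -> merged; set of 10 now {7, 10, 11}
Step 9: find(4) -> no change; set of 4 is {1, 3, 4}
Step 10: find(6) -> no change; set of 6 is {6}
Step 11: find(7) -> no change; set of 7 is {7, 10, 11}
Step 12: find(4) -> no change; set of 4 is {1, 3, 4}
Step 13: find(9) -> no change; set of 9 is {9}
Step 14: find(13) -> no change; set of 13 is {13}
Step 15: union(12, 5) -> merged; set of 12 now {5, 12}
Step 16: union(8, 1) -> merged; set of 8 now {1, 3, 4, 8}
Step 17: union(5, 11) -> merged; set of 5 now {5, 7, 10, 11, 12}
Step 18: union(4, 5) -> merged; set of 4 now {1, 3, 4, 5, 7, 8, 10, 11, 12}
Step 19: union(11, 10) -> already same set; set of 11 now {1, 3, 4, 5, 7, 8, 10, 11, 12}
Set of 8: {1, 3, 4, 5, 7, 8, 10, 11, 12}; 1 is a member.

Answer: yes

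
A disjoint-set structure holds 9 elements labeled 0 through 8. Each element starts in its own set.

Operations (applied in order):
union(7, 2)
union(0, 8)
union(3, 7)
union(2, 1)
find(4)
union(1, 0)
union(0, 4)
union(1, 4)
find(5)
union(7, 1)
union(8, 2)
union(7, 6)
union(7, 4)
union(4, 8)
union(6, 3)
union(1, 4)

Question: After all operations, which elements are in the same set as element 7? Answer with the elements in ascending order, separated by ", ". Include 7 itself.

Answer: 0, 1, 2, 3, 4, 6, 7, 8

Derivation:
Step 1: union(7, 2) -> merged; set of 7 now {2, 7}
Step 2: union(0, 8) -> merged; set of 0 now {0, 8}
Step 3: union(3, 7) -> merged; set of 3 now {2, 3, 7}
Step 4: union(2, 1) -> merged; set of 2 now {1, 2, 3, 7}
Step 5: find(4) -> no change; set of 4 is {4}
Step 6: union(1, 0) -> merged; set of 1 now {0, 1, 2, 3, 7, 8}
Step 7: union(0, 4) -> merged; set of 0 now {0, 1, 2, 3, 4, 7, 8}
Step 8: union(1, 4) -> already same set; set of 1 now {0, 1, 2, 3, 4, 7, 8}
Step 9: find(5) -> no change; set of 5 is {5}
Step 10: union(7, 1) -> already same set; set of 7 now {0, 1, 2, 3, 4, 7, 8}
Step 11: union(8, 2) -> already same set; set of 8 now {0, 1, 2, 3, 4, 7, 8}
Step 12: union(7, 6) -> merged; set of 7 now {0, 1, 2, 3, 4, 6, 7, 8}
Step 13: union(7, 4) -> already same set; set of 7 now {0, 1, 2, 3, 4, 6, 7, 8}
Step 14: union(4, 8) -> already same set; set of 4 now {0, 1, 2, 3, 4, 6, 7, 8}
Step 15: union(6, 3) -> already same set; set of 6 now {0, 1, 2, 3, 4, 6, 7, 8}
Step 16: union(1, 4) -> already same set; set of 1 now {0, 1, 2, 3, 4, 6, 7, 8}
Component of 7: {0, 1, 2, 3, 4, 6, 7, 8}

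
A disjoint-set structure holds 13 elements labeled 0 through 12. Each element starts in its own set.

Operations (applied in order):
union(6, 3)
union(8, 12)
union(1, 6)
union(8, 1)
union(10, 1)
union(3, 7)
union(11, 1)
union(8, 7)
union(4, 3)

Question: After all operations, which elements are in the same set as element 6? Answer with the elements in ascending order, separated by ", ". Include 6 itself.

Answer: 1, 3, 4, 6, 7, 8, 10, 11, 12

Derivation:
Step 1: union(6, 3) -> merged; set of 6 now {3, 6}
Step 2: union(8, 12) -> merged; set of 8 now {8, 12}
Step 3: union(1, 6) -> merged; set of 1 now {1, 3, 6}
Step 4: union(8, 1) -> merged; set of 8 now {1, 3, 6, 8, 12}
Step 5: union(10, 1) -> merged; set of 10 now {1, 3, 6, 8, 10, 12}
Step 6: union(3, 7) -> merged; set of 3 now {1, 3, 6, 7, 8, 10, 12}
Step 7: union(11, 1) -> merged; set of 11 now {1, 3, 6, 7, 8, 10, 11, 12}
Step 8: union(8, 7) -> already same set; set of 8 now {1, 3, 6, 7, 8, 10, 11, 12}
Step 9: union(4, 3) -> merged; set of 4 now {1, 3, 4, 6, 7, 8, 10, 11, 12}
Component of 6: {1, 3, 4, 6, 7, 8, 10, 11, 12}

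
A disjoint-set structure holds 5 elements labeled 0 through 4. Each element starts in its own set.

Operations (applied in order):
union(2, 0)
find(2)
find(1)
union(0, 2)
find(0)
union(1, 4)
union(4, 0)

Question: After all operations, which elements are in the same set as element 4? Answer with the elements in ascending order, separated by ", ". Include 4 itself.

Answer: 0, 1, 2, 4

Derivation:
Step 1: union(2, 0) -> merged; set of 2 now {0, 2}
Step 2: find(2) -> no change; set of 2 is {0, 2}
Step 3: find(1) -> no change; set of 1 is {1}
Step 4: union(0, 2) -> already same set; set of 0 now {0, 2}
Step 5: find(0) -> no change; set of 0 is {0, 2}
Step 6: union(1, 4) -> merged; set of 1 now {1, 4}
Step 7: union(4, 0) -> merged; set of 4 now {0, 1, 2, 4}
Component of 4: {0, 1, 2, 4}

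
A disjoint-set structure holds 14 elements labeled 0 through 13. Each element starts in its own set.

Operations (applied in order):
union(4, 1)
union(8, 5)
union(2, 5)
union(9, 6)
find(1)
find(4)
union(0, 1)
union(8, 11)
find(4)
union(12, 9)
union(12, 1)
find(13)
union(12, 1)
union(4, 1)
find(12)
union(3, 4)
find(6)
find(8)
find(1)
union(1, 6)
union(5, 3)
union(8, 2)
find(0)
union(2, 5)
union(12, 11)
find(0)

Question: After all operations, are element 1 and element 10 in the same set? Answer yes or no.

Step 1: union(4, 1) -> merged; set of 4 now {1, 4}
Step 2: union(8, 5) -> merged; set of 8 now {5, 8}
Step 3: union(2, 5) -> merged; set of 2 now {2, 5, 8}
Step 4: union(9, 6) -> merged; set of 9 now {6, 9}
Step 5: find(1) -> no change; set of 1 is {1, 4}
Step 6: find(4) -> no change; set of 4 is {1, 4}
Step 7: union(0, 1) -> merged; set of 0 now {0, 1, 4}
Step 8: union(8, 11) -> merged; set of 8 now {2, 5, 8, 11}
Step 9: find(4) -> no change; set of 4 is {0, 1, 4}
Step 10: union(12, 9) -> merged; set of 12 now {6, 9, 12}
Step 11: union(12, 1) -> merged; set of 12 now {0, 1, 4, 6, 9, 12}
Step 12: find(13) -> no change; set of 13 is {13}
Step 13: union(12, 1) -> already same set; set of 12 now {0, 1, 4, 6, 9, 12}
Step 14: union(4, 1) -> already same set; set of 4 now {0, 1, 4, 6, 9, 12}
Step 15: find(12) -> no change; set of 12 is {0, 1, 4, 6, 9, 12}
Step 16: union(3, 4) -> merged; set of 3 now {0, 1, 3, 4, 6, 9, 12}
Step 17: find(6) -> no change; set of 6 is {0, 1, 3, 4, 6, 9, 12}
Step 18: find(8) -> no change; set of 8 is {2, 5, 8, 11}
Step 19: find(1) -> no change; set of 1 is {0, 1, 3, 4, 6, 9, 12}
Step 20: union(1, 6) -> already same set; set of 1 now {0, 1, 3, 4, 6, 9, 12}
Step 21: union(5, 3) -> merged; set of 5 now {0, 1, 2, 3, 4, 5, 6, 8, 9, 11, 12}
Step 22: union(8, 2) -> already same set; set of 8 now {0, 1, 2, 3, 4, 5, 6, 8, 9, 11, 12}
Step 23: find(0) -> no change; set of 0 is {0, 1, 2, 3, 4, 5, 6, 8, 9, 11, 12}
Step 24: union(2, 5) -> already same set; set of 2 now {0, 1, 2, 3, 4, 5, 6, 8, 9, 11, 12}
Step 25: union(12, 11) -> already same set; set of 12 now {0, 1, 2, 3, 4, 5, 6, 8, 9, 11, 12}
Step 26: find(0) -> no change; set of 0 is {0, 1, 2, 3, 4, 5, 6, 8, 9, 11, 12}
Set of 1: {0, 1, 2, 3, 4, 5, 6, 8, 9, 11, 12}; 10 is not a member.

Answer: no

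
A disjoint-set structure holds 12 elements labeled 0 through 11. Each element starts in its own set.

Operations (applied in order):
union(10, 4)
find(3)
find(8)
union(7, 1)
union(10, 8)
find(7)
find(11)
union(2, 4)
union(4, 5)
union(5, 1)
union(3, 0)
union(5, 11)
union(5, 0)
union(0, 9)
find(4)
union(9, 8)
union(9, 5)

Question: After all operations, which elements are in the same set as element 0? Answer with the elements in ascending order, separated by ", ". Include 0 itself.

Answer: 0, 1, 2, 3, 4, 5, 7, 8, 9, 10, 11

Derivation:
Step 1: union(10, 4) -> merged; set of 10 now {4, 10}
Step 2: find(3) -> no change; set of 3 is {3}
Step 3: find(8) -> no change; set of 8 is {8}
Step 4: union(7, 1) -> merged; set of 7 now {1, 7}
Step 5: union(10, 8) -> merged; set of 10 now {4, 8, 10}
Step 6: find(7) -> no change; set of 7 is {1, 7}
Step 7: find(11) -> no change; set of 11 is {11}
Step 8: union(2, 4) -> merged; set of 2 now {2, 4, 8, 10}
Step 9: union(4, 5) -> merged; set of 4 now {2, 4, 5, 8, 10}
Step 10: union(5, 1) -> merged; set of 5 now {1, 2, 4, 5, 7, 8, 10}
Step 11: union(3, 0) -> merged; set of 3 now {0, 3}
Step 12: union(5, 11) -> merged; set of 5 now {1, 2, 4, 5, 7, 8, 10, 11}
Step 13: union(5, 0) -> merged; set of 5 now {0, 1, 2, 3, 4, 5, 7, 8, 10, 11}
Step 14: union(0, 9) -> merged; set of 0 now {0, 1, 2, 3, 4, 5, 7, 8, 9, 10, 11}
Step 15: find(4) -> no change; set of 4 is {0, 1, 2, 3, 4, 5, 7, 8, 9, 10, 11}
Step 16: union(9, 8) -> already same set; set of 9 now {0, 1, 2, 3, 4, 5, 7, 8, 9, 10, 11}
Step 17: union(9, 5) -> already same set; set of 9 now {0, 1, 2, 3, 4, 5, 7, 8, 9, 10, 11}
Component of 0: {0, 1, 2, 3, 4, 5, 7, 8, 9, 10, 11}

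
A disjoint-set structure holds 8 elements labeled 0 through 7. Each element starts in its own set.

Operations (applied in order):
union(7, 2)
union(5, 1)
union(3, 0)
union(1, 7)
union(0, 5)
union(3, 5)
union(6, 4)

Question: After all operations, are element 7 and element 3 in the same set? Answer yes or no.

Answer: yes

Derivation:
Step 1: union(7, 2) -> merged; set of 7 now {2, 7}
Step 2: union(5, 1) -> merged; set of 5 now {1, 5}
Step 3: union(3, 0) -> merged; set of 3 now {0, 3}
Step 4: union(1, 7) -> merged; set of 1 now {1, 2, 5, 7}
Step 5: union(0, 5) -> merged; set of 0 now {0, 1, 2, 3, 5, 7}
Step 6: union(3, 5) -> already same set; set of 3 now {0, 1, 2, 3, 5, 7}
Step 7: union(6, 4) -> merged; set of 6 now {4, 6}
Set of 7: {0, 1, 2, 3, 5, 7}; 3 is a member.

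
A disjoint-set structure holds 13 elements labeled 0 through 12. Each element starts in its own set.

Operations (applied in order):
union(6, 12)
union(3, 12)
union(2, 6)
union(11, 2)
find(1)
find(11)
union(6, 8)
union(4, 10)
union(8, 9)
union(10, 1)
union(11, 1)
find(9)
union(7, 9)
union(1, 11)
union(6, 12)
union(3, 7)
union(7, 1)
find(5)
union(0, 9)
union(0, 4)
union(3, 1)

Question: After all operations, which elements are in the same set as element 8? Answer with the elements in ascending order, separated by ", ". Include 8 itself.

Answer: 0, 1, 2, 3, 4, 6, 7, 8, 9, 10, 11, 12

Derivation:
Step 1: union(6, 12) -> merged; set of 6 now {6, 12}
Step 2: union(3, 12) -> merged; set of 3 now {3, 6, 12}
Step 3: union(2, 6) -> merged; set of 2 now {2, 3, 6, 12}
Step 4: union(11, 2) -> merged; set of 11 now {2, 3, 6, 11, 12}
Step 5: find(1) -> no change; set of 1 is {1}
Step 6: find(11) -> no change; set of 11 is {2, 3, 6, 11, 12}
Step 7: union(6, 8) -> merged; set of 6 now {2, 3, 6, 8, 11, 12}
Step 8: union(4, 10) -> merged; set of 4 now {4, 10}
Step 9: union(8, 9) -> merged; set of 8 now {2, 3, 6, 8, 9, 11, 12}
Step 10: union(10, 1) -> merged; set of 10 now {1, 4, 10}
Step 11: union(11, 1) -> merged; set of 11 now {1, 2, 3, 4, 6, 8, 9, 10, 11, 12}
Step 12: find(9) -> no change; set of 9 is {1, 2, 3, 4, 6, 8, 9, 10, 11, 12}
Step 13: union(7, 9) -> merged; set of 7 now {1, 2, 3, 4, 6, 7, 8, 9, 10, 11, 12}
Step 14: union(1, 11) -> already same set; set of 1 now {1, 2, 3, 4, 6, 7, 8, 9, 10, 11, 12}
Step 15: union(6, 12) -> already same set; set of 6 now {1, 2, 3, 4, 6, 7, 8, 9, 10, 11, 12}
Step 16: union(3, 7) -> already same set; set of 3 now {1, 2, 3, 4, 6, 7, 8, 9, 10, 11, 12}
Step 17: union(7, 1) -> already same set; set of 7 now {1, 2, 3, 4, 6, 7, 8, 9, 10, 11, 12}
Step 18: find(5) -> no change; set of 5 is {5}
Step 19: union(0, 9) -> merged; set of 0 now {0, 1, 2, 3, 4, 6, 7, 8, 9, 10, 11, 12}
Step 20: union(0, 4) -> already same set; set of 0 now {0, 1, 2, 3, 4, 6, 7, 8, 9, 10, 11, 12}
Step 21: union(3, 1) -> already same set; set of 3 now {0, 1, 2, 3, 4, 6, 7, 8, 9, 10, 11, 12}
Component of 8: {0, 1, 2, 3, 4, 6, 7, 8, 9, 10, 11, 12}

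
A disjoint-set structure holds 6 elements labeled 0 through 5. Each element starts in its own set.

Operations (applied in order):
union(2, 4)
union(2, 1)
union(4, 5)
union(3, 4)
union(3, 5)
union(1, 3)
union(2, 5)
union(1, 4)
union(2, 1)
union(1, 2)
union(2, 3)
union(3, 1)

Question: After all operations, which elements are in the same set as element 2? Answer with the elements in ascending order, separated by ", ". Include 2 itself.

Answer: 1, 2, 3, 4, 5

Derivation:
Step 1: union(2, 4) -> merged; set of 2 now {2, 4}
Step 2: union(2, 1) -> merged; set of 2 now {1, 2, 4}
Step 3: union(4, 5) -> merged; set of 4 now {1, 2, 4, 5}
Step 4: union(3, 4) -> merged; set of 3 now {1, 2, 3, 4, 5}
Step 5: union(3, 5) -> already same set; set of 3 now {1, 2, 3, 4, 5}
Step 6: union(1, 3) -> already same set; set of 1 now {1, 2, 3, 4, 5}
Step 7: union(2, 5) -> already same set; set of 2 now {1, 2, 3, 4, 5}
Step 8: union(1, 4) -> already same set; set of 1 now {1, 2, 3, 4, 5}
Step 9: union(2, 1) -> already same set; set of 2 now {1, 2, 3, 4, 5}
Step 10: union(1, 2) -> already same set; set of 1 now {1, 2, 3, 4, 5}
Step 11: union(2, 3) -> already same set; set of 2 now {1, 2, 3, 4, 5}
Step 12: union(3, 1) -> already same set; set of 3 now {1, 2, 3, 4, 5}
Component of 2: {1, 2, 3, 4, 5}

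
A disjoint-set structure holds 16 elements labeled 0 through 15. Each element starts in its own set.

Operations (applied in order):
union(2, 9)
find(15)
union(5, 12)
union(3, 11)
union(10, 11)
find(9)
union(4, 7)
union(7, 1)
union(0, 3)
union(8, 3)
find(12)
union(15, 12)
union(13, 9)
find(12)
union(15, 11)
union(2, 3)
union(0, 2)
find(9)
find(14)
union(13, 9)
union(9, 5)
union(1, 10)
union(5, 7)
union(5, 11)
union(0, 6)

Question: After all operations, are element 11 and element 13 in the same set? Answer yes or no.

Step 1: union(2, 9) -> merged; set of 2 now {2, 9}
Step 2: find(15) -> no change; set of 15 is {15}
Step 3: union(5, 12) -> merged; set of 5 now {5, 12}
Step 4: union(3, 11) -> merged; set of 3 now {3, 11}
Step 5: union(10, 11) -> merged; set of 10 now {3, 10, 11}
Step 6: find(9) -> no change; set of 9 is {2, 9}
Step 7: union(4, 7) -> merged; set of 4 now {4, 7}
Step 8: union(7, 1) -> merged; set of 7 now {1, 4, 7}
Step 9: union(0, 3) -> merged; set of 0 now {0, 3, 10, 11}
Step 10: union(8, 3) -> merged; set of 8 now {0, 3, 8, 10, 11}
Step 11: find(12) -> no change; set of 12 is {5, 12}
Step 12: union(15, 12) -> merged; set of 15 now {5, 12, 15}
Step 13: union(13, 9) -> merged; set of 13 now {2, 9, 13}
Step 14: find(12) -> no change; set of 12 is {5, 12, 15}
Step 15: union(15, 11) -> merged; set of 15 now {0, 3, 5, 8, 10, 11, 12, 15}
Step 16: union(2, 3) -> merged; set of 2 now {0, 2, 3, 5, 8, 9, 10, 11, 12, 13, 15}
Step 17: union(0, 2) -> already same set; set of 0 now {0, 2, 3, 5, 8, 9, 10, 11, 12, 13, 15}
Step 18: find(9) -> no change; set of 9 is {0, 2, 3, 5, 8, 9, 10, 11, 12, 13, 15}
Step 19: find(14) -> no change; set of 14 is {14}
Step 20: union(13, 9) -> already same set; set of 13 now {0, 2, 3, 5, 8, 9, 10, 11, 12, 13, 15}
Step 21: union(9, 5) -> already same set; set of 9 now {0, 2, 3, 5, 8, 9, 10, 11, 12, 13, 15}
Step 22: union(1, 10) -> merged; set of 1 now {0, 1, 2, 3, 4, 5, 7, 8, 9, 10, 11, 12, 13, 15}
Step 23: union(5, 7) -> already same set; set of 5 now {0, 1, 2, 3, 4, 5, 7, 8, 9, 10, 11, 12, 13, 15}
Step 24: union(5, 11) -> already same set; set of 5 now {0, 1, 2, 3, 4, 5, 7, 8, 9, 10, 11, 12, 13, 15}
Step 25: union(0, 6) -> merged; set of 0 now {0, 1, 2, 3, 4, 5, 6, 7, 8, 9, 10, 11, 12, 13, 15}
Set of 11: {0, 1, 2, 3, 4, 5, 6, 7, 8, 9, 10, 11, 12, 13, 15}; 13 is a member.

Answer: yes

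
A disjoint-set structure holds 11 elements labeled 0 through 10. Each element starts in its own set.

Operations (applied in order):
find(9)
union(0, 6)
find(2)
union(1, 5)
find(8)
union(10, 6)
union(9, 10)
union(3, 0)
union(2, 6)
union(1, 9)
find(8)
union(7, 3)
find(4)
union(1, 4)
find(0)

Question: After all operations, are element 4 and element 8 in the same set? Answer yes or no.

Step 1: find(9) -> no change; set of 9 is {9}
Step 2: union(0, 6) -> merged; set of 0 now {0, 6}
Step 3: find(2) -> no change; set of 2 is {2}
Step 4: union(1, 5) -> merged; set of 1 now {1, 5}
Step 5: find(8) -> no change; set of 8 is {8}
Step 6: union(10, 6) -> merged; set of 10 now {0, 6, 10}
Step 7: union(9, 10) -> merged; set of 9 now {0, 6, 9, 10}
Step 8: union(3, 0) -> merged; set of 3 now {0, 3, 6, 9, 10}
Step 9: union(2, 6) -> merged; set of 2 now {0, 2, 3, 6, 9, 10}
Step 10: union(1, 9) -> merged; set of 1 now {0, 1, 2, 3, 5, 6, 9, 10}
Step 11: find(8) -> no change; set of 8 is {8}
Step 12: union(7, 3) -> merged; set of 7 now {0, 1, 2, 3, 5, 6, 7, 9, 10}
Step 13: find(4) -> no change; set of 4 is {4}
Step 14: union(1, 4) -> merged; set of 1 now {0, 1, 2, 3, 4, 5, 6, 7, 9, 10}
Step 15: find(0) -> no change; set of 0 is {0, 1, 2, 3, 4, 5, 6, 7, 9, 10}
Set of 4: {0, 1, 2, 3, 4, 5, 6, 7, 9, 10}; 8 is not a member.

Answer: no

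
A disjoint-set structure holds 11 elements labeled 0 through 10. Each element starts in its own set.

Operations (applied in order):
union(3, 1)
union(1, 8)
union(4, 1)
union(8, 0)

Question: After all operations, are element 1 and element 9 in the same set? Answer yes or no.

Answer: no

Derivation:
Step 1: union(3, 1) -> merged; set of 3 now {1, 3}
Step 2: union(1, 8) -> merged; set of 1 now {1, 3, 8}
Step 3: union(4, 1) -> merged; set of 4 now {1, 3, 4, 8}
Step 4: union(8, 0) -> merged; set of 8 now {0, 1, 3, 4, 8}
Set of 1: {0, 1, 3, 4, 8}; 9 is not a member.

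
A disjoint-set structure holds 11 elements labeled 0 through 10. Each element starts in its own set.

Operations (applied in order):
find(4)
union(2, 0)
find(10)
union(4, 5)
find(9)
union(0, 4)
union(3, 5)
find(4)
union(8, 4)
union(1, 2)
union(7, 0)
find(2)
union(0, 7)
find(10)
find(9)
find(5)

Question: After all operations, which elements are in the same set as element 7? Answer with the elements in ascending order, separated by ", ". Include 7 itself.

Answer: 0, 1, 2, 3, 4, 5, 7, 8

Derivation:
Step 1: find(4) -> no change; set of 4 is {4}
Step 2: union(2, 0) -> merged; set of 2 now {0, 2}
Step 3: find(10) -> no change; set of 10 is {10}
Step 4: union(4, 5) -> merged; set of 4 now {4, 5}
Step 5: find(9) -> no change; set of 9 is {9}
Step 6: union(0, 4) -> merged; set of 0 now {0, 2, 4, 5}
Step 7: union(3, 5) -> merged; set of 3 now {0, 2, 3, 4, 5}
Step 8: find(4) -> no change; set of 4 is {0, 2, 3, 4, 5}
Step 9: union(8, 4) -> merged; set of 8 now {0, 2, 3, 4, 5, 8}
Step 10: union(1, 2) -> merged; set of 1 now {0, 1, 2, 3, 4, 5, 8}
Step 11: union(7, 0) -> merged; set of 7 now {0, 1, 2, 3, 4, 5, 7, 8}
Step 12: find(2) -> no change; set of 2 is {0, 1, 2, 3, 4, 5, 7, 8}
Step 13: union(0, 7) -> already same set; set of 0 now {0, 1, 2, 3, 4, 5, 7, 8}
Step 14: find(10) -> no change; set of 10 is {10}
Step 15: find(9) -> no change; set of 9 is {9}
Step 16: find(5) -> no change; set of 5 is {0, 1, 2, 3, 4, 5, 7, 8}
Component of 7: {0, 1, 2, 3, 4, 5, 7, 8}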